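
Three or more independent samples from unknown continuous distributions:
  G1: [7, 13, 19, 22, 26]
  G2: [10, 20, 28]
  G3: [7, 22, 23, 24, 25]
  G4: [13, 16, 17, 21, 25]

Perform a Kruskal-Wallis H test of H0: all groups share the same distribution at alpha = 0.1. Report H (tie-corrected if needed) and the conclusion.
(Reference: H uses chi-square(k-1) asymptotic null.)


Step 1: Combine all N = 18 observations and assign midranks.
sorted (value, group, rank): (7,G1,1.5), (7,G3,1.5), (10,G2,3), (13,G1,4.5), (13,G4,4.5), (16,G4,6), (17,G4,7), (19,G1,8), (20,G2,9), (21,G4,10), (22,G1,11.5), (22,G3,11.5), (23,G3,13), (24,G3,14), (25,G3,15.5), (25,G4,15.5), (26,G1,17), (28,G2,18)
Step 2: Sum ranks within each group.
R_1 = 42.5 (n_1 = 5)
R_2 = 30 (n_2 = 3)
R_3 = 55.5 (n_3 = 5)
R_4 = 43 (n_4 = 5)
Step 3: H = 12/(N(N+1)) * sum(R_i^2/n_i) - 3(N+1)
     = 12/(18*19) * (42.5^2/5 + 30^2/3 + 55.5^2/5 + 43^2/5) - 3*19
     = 0.035088 * 1647.1 - 57
     = 0.792982.
Step 4: Ties present; correction factor C = 1 - 24/(18^3 - 18) = 0.995872. Corrected H = 0.792982 / 0.995872 = 0.796269.
Step 5: Under H0, H ~ chi^2(3); p-value = 0.850359.
Step 6: alpha = 0.1. fail to reject H0.

H = 0.7963, df = 3, p = 0.850359, fail to reject H0.


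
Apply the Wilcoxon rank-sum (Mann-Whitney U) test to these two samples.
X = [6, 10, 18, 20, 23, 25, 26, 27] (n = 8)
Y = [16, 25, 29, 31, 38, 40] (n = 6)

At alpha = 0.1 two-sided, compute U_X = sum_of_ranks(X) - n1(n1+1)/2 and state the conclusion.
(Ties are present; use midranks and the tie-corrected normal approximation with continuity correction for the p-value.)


Step 1: Combine and sort all 14 observations; assign midranks.
sorted (value, group): (6,X), (10,X), (16,Y), (18,X), (20,X), (23,X), (25,X), (25,Y), (26,X), (27,X), (29,Y), (31,Y), (38,Y), (40,Y)
ranks: 6->1, 10->2, 16->3, 18->4, 20->5, 23->6, 25->7.5, 25->7.5, 26->9, 27->10, 29->11, 31->12, 38->13, 40->14
Step 2: Rank sum for X: R1 = 1 + 2 + 4 + 5 + 6 + 7.5 + 9 + 10 = 44.5.
Step 3: U_X = R1 - n1(n1+1)/2 = 44.5 - 8*9/2 = 44.5 - 36 = 8.5.
       U_Y = n1*n2 - U_X = 48 - 8.5 = 39.5.
Step 4: Ties are present, so use the tie-corrected normal approximation (with continuity correction) for the p-value.
Step 5: p-value = 0.052547; compare to alpha = 0.1. reject H0.

U_X = 8.5, p = 0.052547, reject H0 at alpha = 0.1.


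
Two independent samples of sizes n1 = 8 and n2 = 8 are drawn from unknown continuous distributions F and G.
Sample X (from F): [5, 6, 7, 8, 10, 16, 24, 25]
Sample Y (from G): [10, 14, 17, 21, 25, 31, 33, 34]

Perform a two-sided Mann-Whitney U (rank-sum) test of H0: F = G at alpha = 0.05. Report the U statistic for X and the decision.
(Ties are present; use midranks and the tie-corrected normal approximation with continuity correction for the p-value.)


Step 1: Combine and sort all 16 observations; assign midranks.
sorted (value, group): (5,X), (6,X), (7,X), (8,X), (10,X), (10,Y), (14,Y), (16,X), (17,Y), (21,Y), (24,X), (25,X), (25,Y), (31,Y), (33,Y), (34,Y)
ranks: 5->1, 6->2, 7->3, 8->4, 10->5.5, 10->5.5, 14->7, 16->8, 17->9, 21->10, 24->11, 25->12.5, 25->12.5, 31->14, 33->15, 34->16
Step 2: Rank sum for X: R1 = 1 + 2 + 3 + 4 + 5.5 + 8 + 11 + 12.5 = 47.
Step 3: U_X = R1 - n1(n1+1)/2 = 47 - 8*9/2 = 47 - 36 = 11.
       U_Y = n1*n2 - U_X = 64 - 11 = 53.
Step 4: Ties are present, so use the tie-corrected normal approximation (with continuity correction) for the p-value.
Step 5: p-value = 0.031076; compare to alpha = 0.05. reject H0.

U_X = 11, p = 0.031076, reject H0 at alpha = 0.05.


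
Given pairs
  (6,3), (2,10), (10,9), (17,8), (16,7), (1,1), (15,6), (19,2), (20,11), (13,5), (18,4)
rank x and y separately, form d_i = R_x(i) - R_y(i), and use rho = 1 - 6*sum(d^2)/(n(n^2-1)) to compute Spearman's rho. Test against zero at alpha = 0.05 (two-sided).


Step 1: Rank x and y separately (midranks; no ties here).
rank(x): 6->3, 2->2, 10->4, 17->8, 16->7, 1->1, 15->6, 19->10, 20->11, 13->5, 18->9
rank(y): 3->3, 10->10, 9->9, 8->8, 7->7, 1->1, 6->6, 2->2, 11->11, 5->5, 4->4
Step 2: d_i = R_x(i) - R_y(i); compute d_i^2.
  (3-3)^2=0, (2-10)^2=64, (4-9)^2=25, (8-8)^2=0, (7-7)^2=0, (1-1)^2=0, (6-6)^2=0, (10-2)^2=64, (11-11)^2=0, (5-5)^2=0, (9-4)^2=25
sum(d^2) = 178.
Step 3: rho = 1 - 6*178 / (11*(11^2 - 1)) = 1 - 1068/1320 = 0.190909.
Step 4: Under H0, t = rho * sqrt((n-2)/(1-rho^2)) = 0.5835 ~ t(9).
Step 5: Two-sided p-value from the t-distribution with 9 df = 0.573913.
Step 6: alpha = 0.05. fail to reject H0.

rho = 0.1909, p = 0.573913, fail to reject H0 at alpha = 0.05.


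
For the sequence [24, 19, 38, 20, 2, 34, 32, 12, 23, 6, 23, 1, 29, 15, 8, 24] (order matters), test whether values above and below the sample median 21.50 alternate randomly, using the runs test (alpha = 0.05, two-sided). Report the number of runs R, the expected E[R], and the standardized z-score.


Step 1: Compute median = 21.50; label A = above, B = below.
Labels in order: ABABBAABABABABBA  (n_A = 8, n_B = 8)
Step 2: Count runs R = 13.
Step 3: Under H0 (random ordering), E[R] = 2*n_A*n_B/(n_A+n_B) + 1 = 2*8*8/16 + 1 = 9.0000.
        Var[R] = 2*n_A*n_B*(2*n_A*n_B - n_A - n_B) / ((n_A+n_B)^2 * (n_A+n_B-1)) = 14336/3840 = 3.7333.
        SD[R] = 1.9322.
Step 4: Continuity-corrected z = (R - 0.5 - E[R]) / SD[R] = (13 - 0.5 - 9.0000) / 1.9322 = 1.8114.
Step 5: Two-sided p-value via normal approximation = 2*(1 - Phi(|z|)) = 0.070076.
Step 6: alpha = 0.05. fail to reject H0.

R = 13, z = 1.8114, p = 0.070076, fail to reject H0.


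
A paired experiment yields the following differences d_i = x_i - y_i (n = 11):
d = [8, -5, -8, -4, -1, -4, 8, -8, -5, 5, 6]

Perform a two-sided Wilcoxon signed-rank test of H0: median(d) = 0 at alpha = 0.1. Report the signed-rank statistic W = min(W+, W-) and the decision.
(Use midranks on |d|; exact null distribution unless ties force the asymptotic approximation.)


Step 1: Drop any zero differences (none here) and take |d_i|.
|d| = [8, 5, 8, 4, 1, 4, 8, 8, 5, 5, 6]
Step 2: Midrank |d_i| (ties get averaged ranks).
ranks: |8|->9.5, |5|->5, |8|->9.5, |4|->2.5, |1|->1, |4|->2.5, |8|->9.5, |8|->9.5, |5|->5, |5|->5, |6|->7
Step 3: Attach original signs; sum ranks with positive sign and with negative sign.
W+ = 9.5 + 9.5 + 5 + 7 = 31
W- = 5 + 9.5 + 2.5 + 1 + 2.5 + 9.5 + 5 = 35
(Check: W+ + W- = 66 should equal n(n+1)/2 = 66.)
Step 4: Test statistic W = min(W+, W-) = 31.
Step 5: Ties in |d|, so use the tie-corrected normal approximation.
        E[W] = n(n+1)/4 = 11*12/4 = 33.
        Tie groups: |d|=4 (t=2), |d|=5 (t=3), |d|=8 (t=4); sum(t^3 - t) = 90.
        Var[W] = n(n+1)(2n+1)/24 - sum(t^3-t)/48 = 3036/24 - 90/48 = 124.625.
        z = (W - E[W]) / sqrt(Var[W]) = (31 - 33) / 11.1636 = -0.1792.
        Two-sided p = 2*Phi(z) = 0.857816.
Step 6: alpha = 0.1. fail to reject H0.

W+ = 31, W- = 35, W = min = 31, p = 0.857816, fail to reject H0.


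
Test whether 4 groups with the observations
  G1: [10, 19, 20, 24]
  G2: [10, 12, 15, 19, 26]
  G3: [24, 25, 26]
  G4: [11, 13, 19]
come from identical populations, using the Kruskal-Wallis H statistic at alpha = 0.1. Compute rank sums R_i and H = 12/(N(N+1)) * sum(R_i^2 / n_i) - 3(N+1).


Step 1: Combine all N = 15 observations and assign midranks.
sorted (value, group, rank): (10,G1,1.5), (10,G2,1.5), (11,G4,3), (12,G2,4), (13,G4,5), (15,G2,6), (19,G1,8), (19,G2,8), (19,G4,8), (20,G1,10), (24,G1,11.5), (24,G3,11.5), (25,G3,13), (26,G2,14.5), (26,G3,14.5)
Step 2: Sum ranks within each group.
R_1 = 31 (n_1 = 4)
R_2 = 34 (n_2 = 5)
R_3 = 39 (n_3 = 3)
R_4 = 16 (n_4 = 3)
Step 3: H = 12/(N(N+1)) * sum(R_i^2/n_i) - 3(N+1)
     = 12/(15*16) * (31^2/4 + 34^2/5 + 39^2/3 + 16^2/3) - 3*16
     = 0.050000 * 1063.78 - 48
     = 5.189167.
Step 4: Ties present; correction factor C = 1 - 42/(15^3 - 15) = 0.987500. Corrected H = 5.189167 / 0.987500 = 5.254852.
Step 5: Under H0, H ~ chi^2(3); p-value = 0.154059.
Step 6: alpha = 0.1. fail to reject H0.

H = 5.2549, df = 3, p = 0.154059, fail to reject H0.


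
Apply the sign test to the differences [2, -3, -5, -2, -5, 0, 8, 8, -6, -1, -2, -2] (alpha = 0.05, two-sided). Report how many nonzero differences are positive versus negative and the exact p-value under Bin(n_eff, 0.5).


Step 1: Discard zero differences. Original n = 12; n_eff = number of nonzero differences = 11.
Nonzero differences (with sign): +2, -3, -5, -2, -5, +8, +8, -6, -1, -2, -2
Step 2: Count signs: positive = 3, negative = 8.
Step 3: Under H0: P(positive) = 0.5, so the number of positives S ~ Bin(11, 0.5).
Step 4: Two-sided exact p-value = sum of Bin(11,0.5) probabilities at or below the observed probability = 0.226562.
Step 5: alpha = 0.05. fail to reject H0.

n_eff = 11, pos = 3, neg = 8, p = 0.226562, fail to reject H0.


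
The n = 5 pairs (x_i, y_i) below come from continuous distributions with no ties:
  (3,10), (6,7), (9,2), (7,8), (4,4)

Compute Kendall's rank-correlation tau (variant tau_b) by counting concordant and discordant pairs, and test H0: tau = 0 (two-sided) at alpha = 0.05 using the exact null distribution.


Step 1: Enumerate the 10 unordered pairs (i,j) with i<j and classify each by sign(x_j-x_i) * sign(y_j-y_i).
  (1,2):dx=+3,dy=-3->D; (1,3):dx=+6,dy=-8->D; (1,4):dx=+4,dy=-2->D; (1,5):dx=+1,dy=-6->D
  (2,3):dx=+3,dy=-5->D; (2,4):dx=+1,dy=+1->C; (2,5):dx=-2,dy=-3->C; (3,4):dx=-2,dy=+6->D
  (3,5):dx=-5,dy=+2->D; (4,5):dx=-3,dy=-4->C
Step 2: C = 3, D = 7, total pairs = 10.
Step 3: tau = (C - D)/(n(n-1)/2) = (3 - 7)/10 = -0.400000.
Step 4: Exact two-sided p-value (enumerate n! = 120 permutations of y under H0): p = 0.483333.
Step 5: alpha = 0.05. fail to reject H0.

tau_b = -0.4000 (C=3, D=7), p = 0.483333, fail to reject H0.


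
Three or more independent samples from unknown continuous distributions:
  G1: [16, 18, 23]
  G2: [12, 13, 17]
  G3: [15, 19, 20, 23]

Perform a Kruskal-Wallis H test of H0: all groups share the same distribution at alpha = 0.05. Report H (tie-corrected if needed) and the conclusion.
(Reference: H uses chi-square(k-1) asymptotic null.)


Step 1: Combine all N = 10 observations and assign midranks.
sorted (value, group, rank): (12,G2,1), (13,G2,2), (15,G3,3), (16,G1,4), (17,G2,5), (18,G1,6), (19,G3,7), (20,G3,8), (23,G1,9.5), (23,G3,9.5)
Step 2: Sum ranks within each group.
R_1 = 19.5 (n_1 = 3)
R_2 = 8 (n_2 = 3)
R_3 = 27.5 (n_3 = 4)
Step 3: H = 12/(N(N+1)) * sum(R_i^2/n_i) - 3(N+1)
     = 12/(10*11) * (19.5^2/3 + 8^2/3 + 27.5^2/4) - 3*11
     = 0.109091 * 337.146 - 33
     = 3.779545.
Step 4: Ties present; correction factor C = 1 - 6/(10^3 - 10) = 0.993939. Corrected H = 3.779545 / 0.993939 = 3.802591.
Step 5: Under H0, H ~ chi^2(2); p-value = 0.149375.
Step 6: alpha = 0.05. fail to reject H0.

H = 3.8026, df = 2, p = 0.149375, fail to reject H0.


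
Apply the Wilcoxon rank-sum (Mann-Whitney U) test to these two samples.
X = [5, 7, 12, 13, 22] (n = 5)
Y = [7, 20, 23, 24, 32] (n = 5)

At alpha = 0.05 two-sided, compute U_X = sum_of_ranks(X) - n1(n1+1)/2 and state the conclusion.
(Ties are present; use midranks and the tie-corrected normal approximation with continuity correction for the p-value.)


Step 1: Combine and sort all 10 observations; assign midranks.
sorted (value, group): (5,X), (7,X), (7,Y), (12,X), (13,X), (20,Y), (22,X), (23,Y), (24,Y), (32,Y)
ranks: 5->1, 7->2.5, 7->2.5, 12->4, 13->5, 20->6, 22->7, 23->8, 24->9, 32->10
Step 2: Rank sum for X: R1 = 1 + 2.5 + 4 + 5 + 7 = 19.5.
Step 3: U_X = R1 - n1(n1+1)/2 = 19.5 - 5*6/2 = 19.5 - 15 = 4.5.
       U_Y = n1*n2 - U_X = 25 - 4.5 = 20.5.
Step 4: Ties are present, so use the tie-corrected normal approximation (with continuity correction) for the p-value.
Step 5: p-value = 0.116074; compare to alpha = 0.05. fail to reject H0.

U_X = 4.5, p = 0.116074, fail to reject H0 at alpha = 0.05.


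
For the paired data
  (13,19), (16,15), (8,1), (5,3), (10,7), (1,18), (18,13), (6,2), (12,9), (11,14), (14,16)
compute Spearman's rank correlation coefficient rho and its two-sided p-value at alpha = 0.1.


Step 1: Rank x and y separately (midranks; no ties here).
rank(x): 13->8, 16->10, 8->4, 5->2, 10->5, 1->1, 18->11, 6->3, 12->7, 11->6, 14->9
rank(y): 19->11, 15->8, 1->1, 3->3, 7->4, 18->10, 13->6, 2->2, 9->5, 14->7, 16->9
Step 2: d_i = R_x(i) - R_y(i); compute d_i^2.
  (8-11)^2=9, (10-8)^2=4, (4-1)^2=9, (2-3)^2=1, (5-4)^2=1, (1-10)^2=81, (11-6)^2=25, (3-2)^2=1, (7-5)^2=4, (6-7)^2=1, (9-9)^2=0
sum(d^2) = 136.
Step 3: rho = 1 - 6*136 / (11*(11^2 - 1)) = 1 - 816/1320 = 0.381818.
Step 4: Under H0, t = rho * sqrt((n-2)/(1-rho^2)) = 1.2394 ~ t(9).
Step 5: Two-sided p-value from the t-distribution with 9 df = 0.246560.
Step 6: alpha = 0.1. fail to reject H0.

rho = 0.3818, p = 0.246560, fail to reject H0 at alpha = 0.1.


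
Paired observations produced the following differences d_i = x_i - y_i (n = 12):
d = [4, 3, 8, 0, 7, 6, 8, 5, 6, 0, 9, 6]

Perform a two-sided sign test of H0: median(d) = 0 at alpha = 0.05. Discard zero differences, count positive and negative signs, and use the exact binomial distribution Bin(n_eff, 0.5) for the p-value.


Step 1: Discard zero differences. Original n = 12; n_eff = number of nonzero differences = 10.
Nonzero differences (with sign): +4, +3, +8, +7, +6, +8, +5, +6, +9, +6
Step 2: Count signs: positive = 10, negative = 0.
Step 3: Under H0: P(positive) = 0.5, so the number of positives S ~ Bin(10, 0.5).
Step 4: Two-sided exact p-value = sum of Bin(10,0.5) probabilities at or below the observed probability = 0.001953.
Step 5: alpha = 0.05. reject H0.

n_eff = 10, pos = 10, neg = 0, p = 0.001953, reject H0.


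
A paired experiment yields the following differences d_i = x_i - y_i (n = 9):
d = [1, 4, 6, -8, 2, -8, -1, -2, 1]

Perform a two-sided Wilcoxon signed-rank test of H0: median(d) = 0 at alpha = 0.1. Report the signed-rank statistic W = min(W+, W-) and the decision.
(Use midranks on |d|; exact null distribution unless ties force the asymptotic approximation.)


Step 1: Drop any zero differences (none here) and take |d_i|.
|d| = [1, 4, 6, 8, 2, 8, 1, 2, 1]
Step 2: Midrank |d_i| (ties get averaged ranks).
ranks: |1|->2, |4|->6, |6|->7, |8|->8.5, |2|->4.5, |8|->8.5, |1|->2, |2|->4.5, |1|->2
Step 3: Attach original signs; sum ranks with positive sign and with negative sign.
W+ = 2 + 6 + 7 + 4.5 + 2 = 21.5
W- = 8.5 + 8.5 + 2 + 4.5 = 23.5
(Check: W+ + W- = 45 should equal n(n+1)/2 = 45.)
Step 4: Test statistic W = min(W+, W-) = 21.5.
Step 5: Ties in |d|, so use the tie-corrected normal approximation.
        E[W] = n(n+1)/4 = 9*10/4 = 22.5.
        Tie groups: |d|=1 (t=3), |d|=2 (t=2), |d|=8 (t=2); sum(t^3 - t) = 36.
        Var[W] = n(n+1)(2n+1)/24 - sum(t^3-t)/48 = 1710/24 - 36/48 = 70.5.
        z = (W - E[W]) / sqrt(Var[W]) = (21.5 - 22.5) / 8.3964 = -0.1191.
        Two-sided p = 2*Phi(z) = 0.905198.
Step 6: alpha = 0.1. fail to reject H0.

W+ = 21.5, W- = 23.5, W = min = 21.5, p = 0.905198, fail to reject H0.


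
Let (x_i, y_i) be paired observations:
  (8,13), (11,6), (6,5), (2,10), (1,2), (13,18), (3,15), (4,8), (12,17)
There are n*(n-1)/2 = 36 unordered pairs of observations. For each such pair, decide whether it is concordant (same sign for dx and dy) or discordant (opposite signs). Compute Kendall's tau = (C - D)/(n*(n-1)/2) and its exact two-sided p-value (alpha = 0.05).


Step 1: Enumerate the 36 unordered pairs (i,j) with i<j and classify each by sign(x_j-x_i) * sign(y_j-y_i).
  (1,2):dx=+3,dy=-7->D; (1,3):dx=-2,dy=-8->C; (1,4):dx=-6,dy=-3->C; (1,5):dx=-7,dy=-11->C
  (1,6):dx=+5,dy=+5->C; (1,7):dx=-5,dy=+2->D; (1,8):dx=-4,dy=-5->C; (1,9):dx=+4,dy=+4->C
  (2,3):dx=-5,dy=-1->C; (2,4):dx=-9,dy=+4->D; (2,5):dx=-10,dy=-4->C; (2,6):dx=+2,dy=+12->C
  (2,7):dx=-8,dy=+9->D; (2,8):dx=-7,dy=+2->D; (2,9):dx=+1,dy=+11->C; (3,4):dx=-4,dy=+5->D
  (3,5):dx=-5,dy=-3->C; (3,6):dx=+7,dy=+13->C; (3,7):dx=-3,dy=+10->D; (3,8):dx=-2,dy=+3->D
  (3,9):dx=+6,dy=+12->C; (4,5):dx=-1,dy=-8->C; (4,6):dx=+11,dy=+8->C; (4,7):dx=+1,dy=+5->C
  (4,8):dx=+2,dy=-2->D; (4,9):dx=+10,dy=+7->C; (5,6):dx=+12,dy=+16->C; (5,7):dx=+2,dy=+13->C
  (5,8):dx=+3,dy=+6->C; (5,9):dx=+11,dy=+15->C; (6,7):dx=-10,dy=-3->C; (6,8):dx=-9,dy=-10->C
  (6,9):dx=-1,dy=-1->C; (7,8):dx=+1,dy=-7->D; (7,9):dx=+9,dy=+2->C; (8,9):dx=+8,dy=+9->C
Step 2: C = 26, D = 10, total pairs = 36.
Step 3: tau = (C - D)/(n(n-1)/2) = (26 - 10)/36 = 0.444444.
Step 4: Exact two-sided p-value (enumerate n! = 362880 permutations of y under H0): p = 0.119439.
Step 5: alpha = 0.05. fail to reject H0.

tau_b = 0.4444 (C=26, D=10), p = 0.119439, fail to reject H0.


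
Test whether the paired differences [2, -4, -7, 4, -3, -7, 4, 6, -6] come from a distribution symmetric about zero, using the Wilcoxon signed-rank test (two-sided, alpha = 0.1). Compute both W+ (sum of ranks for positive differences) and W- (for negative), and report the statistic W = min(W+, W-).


Step 1: Drop any zero differences (none here) and take |d_i|.
|d| = [2, 4, 7, 4, 3, 7, 4, 6, 6]
Step 2: Midrank |d_i| (ties get averaged ranks).
ranks: |2|->1, |4|->4, |7|->8.5, |4|->4, |3|->2, |7|->8.5, |4|->4, |6|->6.5, |6|->6.5
Step 3: Attach original signs; sum ranks with positive sign and with negative sign.
W+ = 1 + 4 + 4 + 6.5 = 15.5
W- = 4 + 8.5 + 2 + 8.5 + 6.5 = 29.5
(Check: W+ + W- = 45 should equal n(n+1)/2 = 45.)
Step 4: Test statistic W = min(W+, W-) = 15.5.
Step 5: Ties in |d|, so use the tie-corrected normal approximation.
        E[W] = n(n+1)/4 = 9*10/4 = 22.5.
        Tie groups: |d|=4 (t=3), |d|=6 (t=2), |d|=7 (t=2); sum(t^3 - t) = 36.
        Var[W] = n(n+1)(2n+1)/24 - sum(t^3-t)/48 = 1710/24 - 36/48 = 70.5.
        z = (W - E[W]) / sqrt(Var[W]) = (15.5 - 22.5) / 8.3964 = -0.8337.
        Two-sided p = 2*Phi(z) = 0.404457.
Step 6: alpha = 0.1. fail to reject H0.

W+ = 15.5, W- = 29.5, W = min = 15.5, p = 0.404457, fail to reject H0.


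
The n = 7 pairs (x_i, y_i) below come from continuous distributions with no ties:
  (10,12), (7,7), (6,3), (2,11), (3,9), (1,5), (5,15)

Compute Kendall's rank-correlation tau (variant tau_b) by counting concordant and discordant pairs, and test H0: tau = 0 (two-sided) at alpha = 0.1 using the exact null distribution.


Step 1: Enumerate the 21 unordered pairs (i,j) with i<j and classify each by sign(x_j-x_i) * sign(y_j-y_i).
  (1,2):dx=-3,dy=-5->C; (1,3):dx=-4,dy=-9->C; (1,4):dx=-8,dy=-1->C; (1,5):dx=-7,dy=-3->C
  (1,6):dx=-9,dy=-7->C; (1,7):dx=-5,dy=+3->D; (2,3):dx=-1,dy=-4->C; (2,4):dx=-5,dy=+4->D
  (2,5):dx=-4,dy=+2->D; (2,6):dx=-6,dy=-2->C; (2,7):dx=-2,dy=+8->D; (3,4):dx=-4,dy=+8->D
  (3,5):dx=-3,dy=+6->D; (3,6):dx=-5,dy=+2->D; (3,7):dx=-1,dy=+12->D; (4,5):dx=+1,dy=-2->D
  (4,6):dx=-1,dy=-6->C; (4,7):dx=+3,dy=+4->C; (5,6):dx=-2,dy=-4->C; (5,7):dx=+2,dy=+6->C
  (6,7):dx=+4,dy=+10->C
Step 2: C = 12, D = 9, total pairs = 21.
Step 3: tau = (C - D)/(n(n-1)/2) = (12 - 9)/21 = 0.142857.
Step 4: Exact two-sided p-value (enumerate n! = 5040 permutations of y under H0): p = 0.772619.
Step 5: alpha = 0.1. fail to reject H0.

tau_b = 0.1429 (C=12, D=9), p = 0.772619, fail to reject H0.


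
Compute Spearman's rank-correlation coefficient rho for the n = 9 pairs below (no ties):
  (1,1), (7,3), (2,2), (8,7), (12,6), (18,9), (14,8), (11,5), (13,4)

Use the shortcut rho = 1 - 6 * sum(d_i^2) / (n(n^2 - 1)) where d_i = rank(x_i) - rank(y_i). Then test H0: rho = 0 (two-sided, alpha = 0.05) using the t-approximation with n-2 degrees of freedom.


Step 1: Rank x and y separately (midranks; no ties here).
rank(x): 1->1, 7->3, 2->2, 8->4, 12->6, 18->9, 14->8, 11->5, 13->7
rank(y): 1->1, 3->3, 2->2, 7->7, 6->6, 9->9, 8->8, 5->5, 4->4
Step 2: d_i = R_x(i) - R_y(i); compute d_i^2.
  (1-1)^2=0, (3-3)^2=0, (2-2)^2=0, (4-7)^2=9, (6-6)^2=0, (9-9)^2=0, (8-8)^2=0, (5-5)^2=0, (7-4)^2=9
sum(d^2) = 18.
Step 3: rho = 1 - 6*18 / (9*(9^2 - 1)) = 1 - 108/720 = 0.850000.
Step 4: Under H0, t = rho * sqrt((n-2)/(1-rho^2)) = 4.2691 ~ t(7).
Step 5: Two-sided p-value from the t-distribution with 7 df = 0.003705.
Step 6: alpha = 0.05. reject H0.

rho = 0.8500, p = 0.003705, reject H0 at alpha = 0.05.


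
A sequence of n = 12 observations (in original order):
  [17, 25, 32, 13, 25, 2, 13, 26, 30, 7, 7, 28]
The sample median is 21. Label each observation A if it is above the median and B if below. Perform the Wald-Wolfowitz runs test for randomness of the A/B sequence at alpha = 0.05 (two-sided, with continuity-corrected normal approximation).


Step 1: Compute median = 21; label A = above, B = below.
Labels in order: BAABABBAABBA  (n_A = 6, n_B = 6)
Step 2: Count runs R = 8.
Step 3: Under H0 (random ordering), E[R] = 2*n_A*n_B/(n_A+n_B) + 1 = 2*6*6/12 + 1 = 7.0000.
        Var[R] = 2*n_A*n_B*(2*n_A*n_B - n_A - n_B) / ((n_A+n_B)^2 * (n_A+n_B-1)) = 4320/1584 = 2.7273.
        SD[R] = 1.6514.
Step 4: Continuity-corrected z = (R - 0.5 - E[R]) / SD[R] = (8 - 0.5 - 7.0000) / 1.6514 = 0.3028.
Step 5: Two-sided p-value via normal approximation = 2*(1 - Phi(|z|)) = 0.762069.
Step 6: alpha = 0.05. fail to reject H0.

R = 8, z = 0.3028, p = 0.762069, fail to reject H0.


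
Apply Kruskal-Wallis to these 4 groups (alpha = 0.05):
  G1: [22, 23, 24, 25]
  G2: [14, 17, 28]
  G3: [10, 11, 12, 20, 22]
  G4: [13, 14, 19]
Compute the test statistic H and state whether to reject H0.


Step 1: Combine all N = 15 observations and assign midranks.
sorted (value, group, rank): (10,G3,1), (11,G3,2), (12,G3,3), (13,G4,4), (14,G2,5.5), (14,G4,5.5), (17,G2,7), (19,G4,8), (20,G3,9), (22,G1,10.5), (22,G3,10.5), (23,G1,12), (24,G1,13), (25,G1,14), (28,G2,15)
Step 2: Sum ranks within each group.
R_1 = 49.5 (n_1 = 4)
R_2 = 27.5 (n_2 = 3)
R_3 = 25.5 (n_3 = 5)
R_4 = 17.5 (n_4 = 3)
Step 3: H = 12/(N(N+1)) * sum(R_i^2/n_i) - 3(N+1)
     = 12/(15*16) * (49.5^2/4 + 27.5^2/3 + 25.5^2/5 + 17.5^2/3) - 3*16
     = 0.050000 * 1096.78 - 48
     = 6.838958.
Step 4: Ties present; correction factor C = 1 - 12/(15^3 - 15) = 0.996429. Corrected H = 6.838958 / 0.996429 = 6.863471.
Step 5: Under H0, H ~ chi^2(3); p-value = 0.076379.
Step 6: alpha = 0.05. fail to reject H0.

H = 6.8635, df = 3, p = 0.076379, fail to reject H0.


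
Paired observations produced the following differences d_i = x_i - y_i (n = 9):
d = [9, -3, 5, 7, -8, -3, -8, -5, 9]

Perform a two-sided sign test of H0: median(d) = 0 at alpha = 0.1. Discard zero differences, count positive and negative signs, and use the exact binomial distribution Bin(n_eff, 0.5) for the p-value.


Step 1: Discard zero differences. Original n = 9; n_eff = number of nonzero differences = 9.
Nonzero differences (with sign): +9, -3, +5, +7, -8, -3, -8, -5, +9
Step 2: Count signs: positive = 4, negative = 5.
Step 3: Under H0: P(positive) = 0.5, so the number of positives S ~ Bin(9, 0.5).
Step 4: Two-sided exact p-value = sum of Bin(9,0.5) probabilities at or below the observed probability = 1.000000.
Step 5: alpha = 0.1. fail to reject H0.

n_eff = 9, pos = 4, neg = 5, p = 1.000000, fail to reject H0.


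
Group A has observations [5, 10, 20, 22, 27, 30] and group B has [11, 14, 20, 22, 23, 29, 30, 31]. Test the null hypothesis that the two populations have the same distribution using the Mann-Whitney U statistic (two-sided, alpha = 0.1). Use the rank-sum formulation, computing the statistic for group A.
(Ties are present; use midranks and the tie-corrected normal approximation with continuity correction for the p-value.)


Step 1: Combine and sort all 14 observations; assign midranks.
sorted (value, group): (5,X), (10,X), (11,Y), (14,Y), (20,X), (20,Y), (22,X), (22,Y), (23,Y), (27,X), (29,Y), (30,X), (30,Y), (31,Y)
ranks: 5->1, 10->2, 11->3, 14->4, 20->5.5, 20->5.5, 22->7.5, 22->7.5, 23->9, 27->10, 29->11, 30->12.5, 30->12.5, 31->14
Step 2: Rank sum for X: R1 = 1 + 2 + 5.5 + 7.5 + 10 + 12.5 = 38.5.
Step 3: U_X = R1 - n1(n1+1)/2 = 38.5 - 6*7/2 = 38.5 - 21 = 17.5.
       U_Y = n1*n2 - U_X = 48 - 17.5 = 30.5.
Step 4: Ties are present, so use the tie-corrected normal approximation (with continuity correction) for the p-value.
Step 5: p-value = 0.437063; compare to alpha = 0.1. fail to reject H0.

U_X = 17.5, p = 0.437063, fail to reject H0 at alpha = 0.1.


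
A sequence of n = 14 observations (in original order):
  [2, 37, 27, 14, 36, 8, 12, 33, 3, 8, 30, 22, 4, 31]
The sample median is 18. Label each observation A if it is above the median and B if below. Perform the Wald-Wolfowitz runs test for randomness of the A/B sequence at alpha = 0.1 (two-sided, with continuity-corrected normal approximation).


Step 1: Compute median = 18; label A = above, B = below.
Labels in order: BAABABBABBAABA  (n_A = 7, n_B = 7)
Step 2: Count runs R = 10.
Step 3: Under H0 (random ordering), E[R] = 2*n_A*n_B/(n_A+n_B) + 1 = 2*7*7/14 + 1 = 8.0000.
        Var[R] = 2*n_A*n_B*(2*n_A*n_B - n_A - n_B) / ((n_A+n_B)^2 * (n_A+n_B-1)) = 8232/2548 = 3.2308.
        SD[R] = 1.7974.
Step 4: Continuity-corrected z = (R - 0.5 - E[R]) / SD[R] = (10 - 0.5 - 8.0000) / 1.7974 = 0.8345.
Step 5: Two-sided p-value via normal approximation = 2*(1 - Phi(|z|)) = 0.403986.
Step 6: alpha = 0.1. fail to reject H0.

R = 10, z = 0.8345, p = 0.403986, fail to reject H0.


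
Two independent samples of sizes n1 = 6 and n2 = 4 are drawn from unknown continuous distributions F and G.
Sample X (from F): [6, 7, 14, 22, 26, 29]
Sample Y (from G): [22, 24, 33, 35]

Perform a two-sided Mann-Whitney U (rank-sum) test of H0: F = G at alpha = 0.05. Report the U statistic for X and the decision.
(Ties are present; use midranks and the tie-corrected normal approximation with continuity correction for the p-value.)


Step 1: Combine and sort all 10 observations; assign midranks.
sorted (value, group): (6,X), (7,X), (14,X), (22,X), (22,Y), (24,Y), (26,X), (29,X), (33,Y), (35,Y)
ranks: 6->1, 7->2, 14->3, 22->4.5, 22->4.5, 24->6, 26->7, 29->8, 33->9, 35->10
Step 2: Rank sum for X: R1 = 1 + 2 + 3 + 4.5 + 7 + 8 = 25.5.
Step 3: U_X = R1 - n1(n1+1)/2 = 25.5 - 6*7/2 = 25.5 - 21 = 4.5.
       U_Y = n1*n2 - U_X = 24 - 4.5 = 19.5.
Step 4: Ties are present, so use the tie-corrected normal approximation (with continuity correction) for the p-value.
Step 5: p-value = 0.134407; compare to alpha = 0.05. fail to reject H0.

U_X = 4.5, p = 0.134407, fail to reject H0 at alpha = 0.05.


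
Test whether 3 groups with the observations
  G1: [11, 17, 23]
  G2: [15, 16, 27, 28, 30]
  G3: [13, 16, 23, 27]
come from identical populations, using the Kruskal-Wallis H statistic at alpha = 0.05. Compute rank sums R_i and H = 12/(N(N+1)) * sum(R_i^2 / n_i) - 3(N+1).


Step 1: Combine all N = 12 observations and assign midranks.
sorted (value, group, rank): (11,G1,1), (13,G3,2), (15,G2,3), (16,G2,4.5), (16,G3,4.5), (17,G1,6), (23,G1,7.5), (23,G3,7.5), (27,G2,9.5), (27,G3,9.5), (28,G2,11), (30,G2,12)
Step 2: Sum ranks within each group.
R_1 = 14.5 (n_1 = 3)
R_2 = 40 (n_2 = 5)
R_3 = 23.5 (n_3 = 4)
Step 3: H = 12/(N(N+1)) * sum(R_i^2/n_i) - 3(N+1)
     = 12/(12*13) * (14.5^2/3 + 40^2/5 + 23.5^2/4) - 3*13
     = 0.076923 * 528.146 - 39
     = 1.626603.
Step 4: Ties present; correction factor C = 1 - 18/(12^3 - 12) = 0.989510. Corrected H = 1.626603 / 0.989510 = 1.643846.
Step 5: Under H0, H ~ chi^2(2); p-value = 0.439586.
Step 6: alpha = 0.05. fail to reject H0.

H = 1.6438, df = 2, p = 0.439586, fail to reject H0.


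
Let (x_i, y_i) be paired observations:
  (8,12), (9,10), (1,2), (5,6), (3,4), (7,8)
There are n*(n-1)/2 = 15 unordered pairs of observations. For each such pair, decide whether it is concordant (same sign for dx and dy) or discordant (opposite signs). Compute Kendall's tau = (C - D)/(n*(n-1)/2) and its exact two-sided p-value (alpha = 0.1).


Step 1: Enumerate the 15 unordered pairs (i,j) with i<j and classify each by sign(x_j-x_i) * sign(y_j-y_i).
  (1,2):dx=+1,dy=-2->D; (1,3):dx=-7,dy=-10->C; (1,4):dx=-3,dy=-6->C; (1,5):dx=-5,dy=-8->C
  (1,6):dx=-1,dy=-4->C; (2,3):dx=-8,dy=-8->C; (2,4):dx=-4,dy=-4->C; (2,5):dx=-6,dy=-6->C
  (2,6):dx=-2,dy=-2->C; (3,4):dx=+4,dy=+4->C; (3,5):dx=+2,dy=+2->C; (3,6):dx=+6,dy=+6->C
  (4,5):dx=-2,dy=-2->C; (4,6):dx=+2,dy=+2->C; (5,6):dx=+4,dy=+4->C
Step 2: C = 14, D = 1, total pairs = 15.
Step 3: tau = (C - D)/(n(n-1)/2) = (14 - 1)/15 = 0.866667.
Step 4: Exact two-sided p-value (enumerate n! = 720 permutations of y under H0): p = 0.016667.
Step 5: alpha = 0.1. reject H0.

tau_b = 0.8667 (C=14, D=1), p = 0.016667, reject H0.


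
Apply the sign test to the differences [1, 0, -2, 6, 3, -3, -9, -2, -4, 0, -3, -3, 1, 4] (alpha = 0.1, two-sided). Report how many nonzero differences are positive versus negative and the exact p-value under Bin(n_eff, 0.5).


Step 1: Discard zero differences. Original n = 14; n_eff = number of nonzero differences = 12.
Nonzero differences (with sign): +1, -2, +6, +3, -3, -9, -2, -4, -3, -3, +1, +4
Step 2: Count signs: positive = 5, negative = 7.
Step 3: Under H0: P(positive) = 0.5, so the number of positives S ~ Bin(12, 0.5).
Step 4: Two-sided exact p-value = sum of Bin(12,0.5) probabilities at or below the observed probability = 0.774414.
Step 5: alpha = 0.1. fail to reject H0.

n_eff = 12, pos = 5, neg = 7, p = 0.774414, fail to reject H0.


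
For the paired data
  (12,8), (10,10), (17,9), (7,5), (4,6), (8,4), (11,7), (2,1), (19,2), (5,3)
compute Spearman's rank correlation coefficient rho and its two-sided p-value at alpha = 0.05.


Step 1: Rank x and y separately (midranks; no ties here).
rank(x): 12->8, 10->6, 17->9, 7->4, 4->2, 8->5, 11->7, 2->1, 19->10, 5->3
rank(y): 8->8, 10->10, 9->9, 5->5, 6->6, 4->4, 7->7, 1->1, 2->2, 3->3
Step 2: d_i = R_x(i) - R_y(i); compute d_i^2.
  (8-8)^2=0, (6-10)^2=16, (9-9)^2=0, (4-5)^2=1, (2-6)^2=16, (5-4)^2=1, (7-7)^2=0, (1-1)^2=0, (10-2)^2=64, (3-3)^2=0
sum(d^2) = 98.
Step 3: rho = 1 - 6*98 / (10*(10^2 - 1)) = 1 - 588/990 = 0.406061.
Step 4: Under H0, t = rho * sqrt((n-2)/(1-rho^2)) = 1.2568 ~ t(8).
Step 5: Two-sided p-value from the t-distribution with 8 df = 0.244282.
Step 6: alpha = 0.05. fail to reject H0.

rho = 0.4061, p = 0.244282, fail to reject H0 at alpha = 0.05.


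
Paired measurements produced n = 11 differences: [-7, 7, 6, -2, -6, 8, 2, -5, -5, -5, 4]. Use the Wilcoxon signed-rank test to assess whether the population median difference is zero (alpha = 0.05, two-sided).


Step 1: Drop any zero differences (none here) and take |d_i|.
|d| = [7, 7, 6, 2, 6, 8, 2, 5, 5, 5, 4]
Step 2: Midrank |d_i| (ties get averaged ranks).
ranks: |7|->9.5, |7|->9.5, |6|->7.5, |2|->1.5, |6|->7.5, |8|->11, |2|->1.5, |5|->5, |5|->5, |5|->5, |4|->3
Step 3: Attach original signs; sum ranks with positive sign and with negative sign.
W+ = 9.5 + 7.5 + 11 + 1.5 + 3 = 32.5
W- = 9.5 + 1.5 + 7.5 + 5 + 5 + 5 = 33.5
(Check: W+ + W- = 66 should equal n(n+1)/2 = 66.)
Step 4: Test statistic W = min(W+, W-) = 32.5.
Step 5: Ties in |d|, so use the tie-corrected normal approximation.
        E[W] = n(n+1)/4 = 11*12/4 = 33.
        Tie groups: |d|=2 (t=2), |d|=5 (t=3), |d|=6 (t=2), |d|=7 (t=2); sum(t^3 - t) = 42.
        Var[W] = n(n+1)(2n+1)/24 - sum(t^3-t)/48 = 3036/24 - 42/48 = 125.625.
        z = (W - E[W]) / sqrt(Var[W]) = (32.5 - 33) / 11.2083 = -0.0446.
        Two-sided p = 2*Phi(z) = 0.964418.
Step 6: alpha = 0.05. fail to reject H0.

W+ = 32.5, W- = 33.5, W = min = 32.5, p = 0.964418, fail to reject H0.


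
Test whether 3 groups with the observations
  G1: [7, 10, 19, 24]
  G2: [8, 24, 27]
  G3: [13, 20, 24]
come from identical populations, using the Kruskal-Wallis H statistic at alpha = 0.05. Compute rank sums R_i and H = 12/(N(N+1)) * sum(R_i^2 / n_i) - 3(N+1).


Step 1: Combine all N = 10 observations and assign midranks.
sorted (value, group, rank): (7,G1,1), (8,G2,2), (10,G1,3), (13,G3,4), (19,G1,5), (20,G3,6), (24,G1,8), (24,G2,8), (24,G3,8), (27,G2,10)
Step 2: Sum ranks within each group.
R_1 = 17 (n_1 = 4)
R_2 = 20 (n_2 = 3)
R_3 = 18 (n_3 = 3)
Step 3: H = 12/(N(N+1)) * sum(R_i^2/n_i) - 3(N+1)
     = 12/(10*11) * (17^2/4 + 20^2/3 + 18^2/3) - 3*11
     = 0.109091 * 313.583 - 33
     = 1.209091.
Step 4: Ties present; correction factor C = 1 - 24/(10^3 - 10) = 0.975758. Corrected H = 1.209091 / 0.975758 = 1.239130.
Step 5: Under H0, H ~ chi^2(2); p-value = 0.538178.
Step 6: alpha = 0.05. fail to reject H0.

H = 1.2391, df = 2, p = 0.538178, fail to reject H0.


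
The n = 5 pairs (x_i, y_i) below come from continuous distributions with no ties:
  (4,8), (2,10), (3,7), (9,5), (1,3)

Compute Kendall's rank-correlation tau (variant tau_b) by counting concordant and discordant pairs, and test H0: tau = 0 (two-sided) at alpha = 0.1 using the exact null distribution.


Step 1: Enumerate the 10 unordered pairs (i,j) with i<j and classify each by sign(x_j-x_i) * sign(y_j-y_i).
  (1,2):dx=-2,dy=+2->D; (1,3):dx=-1,dy=-1->C; (1,4):dx=+5,dy=-3->D; (1,5):dx=-3,dy=-5->C
  (2,3):dx=+1,dy=-3->D; (2,4):dx=+7,dy=-5->D; (2,5):dx=-1,dy=-7->C; (3,4):dx=+6,dy=-2->D
  (3,5):dx=-2,dy=-4->C; (4,5):dx=-8,dy=-2->C
Step 2: C = 5, D = 5, total pairs = 10.
Step 3: tau = (C - D)/(n(n-1)/2) = (5 - 5)/10 = 0.000000.
Step 4: Exact two-sided p-value (enumerate n! = 120 permutations of y under H0): p = 1.000000.
Step 5: alpha = 0.1. fail to reject H0.

tau_b = 0.0000 (C=5, D=5), p = 1.000000, fail to reject H0.


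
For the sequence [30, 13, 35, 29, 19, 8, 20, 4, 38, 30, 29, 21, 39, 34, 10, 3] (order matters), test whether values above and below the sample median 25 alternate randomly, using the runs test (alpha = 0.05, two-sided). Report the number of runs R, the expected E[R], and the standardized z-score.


Step 1: Compute median = 25; label A = above, B = below.
Labels in order: ABAABBBBAAABAABB  (n_A = 8, n_B = 8)
Step 2: Count runs R = 8.
Step 3: Under H0 (random ordering), E[R] = 2*n_A*n_B/(n_A+n_B) + 1 = 2*8*8/16 + 1 = 9.0000.
        Var[R] = 2*n_A*n_B*(2*n_A*n_B - n_A - n_B) / ((n_A+n_B)^2 * (n_A+n_B-1)) = 14336/3840 = 3.7333.
        SD[R] = 1.9322.
Step 4: Continuity-corrected z = (R + 0.5 - E[R]) / SD[R] = (8 + 0.5 - 9.0000) / 1.9322 = -0.2588.
Step 5: Two-sided p-value via normal approximation = 2*(1 - Phi(|z|)) = 0.795809.
Step 6: alpha = 0.05. fail to reject H0.

R = 8, z = -0.2588, p = 0.795809, fail to reject H0.


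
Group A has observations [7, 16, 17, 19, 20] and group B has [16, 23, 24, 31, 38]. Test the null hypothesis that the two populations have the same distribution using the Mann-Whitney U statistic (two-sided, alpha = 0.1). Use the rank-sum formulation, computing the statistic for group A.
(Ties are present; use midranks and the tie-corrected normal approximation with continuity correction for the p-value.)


Step 1: Combine and sort all 10 observations; assign midranks.
sorted (value, group): (7,X), (16,X), (16,Y), (17,X), (19,X), (20,X), (23,Y), (24,Y), (31,Y), (38,Y)
ranks: 7->1, 16->2.5, 16->2.5, 17->4, 19->5, 20->6, 23->7, 24->8, 31->9, 38->10
Step 2: Rank sum for X: R1 = 1 + 2.5 + 4 + 5 + 6 = 18.5.
Step 3: U_X = R1 - n1(n1+1)/2 = 18.5 - 5*6/2 = 18.5 - 15 = 3.5.
       U_Y = n1*n2 - U_X = 25 - 3.5 = 21.5.
Step 4: Ties are present, so use the tie-corrected normal approximation (with continuity correction) for the p-value.
Step 5: p-value = 0.074913; compare to alpha = 0.1. reject H0.

U_X = 3.5, p = 0.074913, reject H0 at alpha = 0.1.


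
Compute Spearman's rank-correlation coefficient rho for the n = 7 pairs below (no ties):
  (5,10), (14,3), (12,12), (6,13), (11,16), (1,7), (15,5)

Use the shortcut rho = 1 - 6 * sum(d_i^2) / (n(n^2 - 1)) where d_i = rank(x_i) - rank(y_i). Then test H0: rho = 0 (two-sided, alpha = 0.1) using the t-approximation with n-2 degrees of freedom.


Step 1: Rank x and y separately (midranks; no ties here).
rank(x): 5->2, 14->6, 12->5, 6->3, 11->4, 1->1, 15->7
rank(y): 10->4, 3->1, 12->5, 13->6, 16->7, 7->3, 5->2
Step 2: d_i = R_x(i) - R_y(i); compute d_i^2.
  (2-4)^2=4, (6-1)^2=25, (5-5)^2=0, (3-6)^2=9, (4-7)^2=9, (1-3)^2=4, (7-2)^2=25
sum(d^2) = 76.
Step 3: rho = 1 - 6*76 / (7*(7^2 - 1)) = 1 - 456/336 = -0.357143.
Step 4: Under H0, t = rho * sqrt((n-2)/(1-rho^2)) = -0.8550 ~ t(5).
Step 5: Two-sided p-value from the t-distribution with 5 df = 0.431611.
Step 6: alpha = 0.1. fail to reject H0.

rho = -0.3571, p = 0.431611, fail to reject H0 at alpha = 0.1.


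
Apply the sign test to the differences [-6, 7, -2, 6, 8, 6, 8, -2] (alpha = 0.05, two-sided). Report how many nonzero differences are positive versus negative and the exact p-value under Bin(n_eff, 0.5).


Step 1: Discard zero differences. Original n = 8; n_eff = number of nonzero differences = 8.
Nonzero differences (with sign): -6, +7, -2, +6, +8, +6, +8, -2
Step 2: Count signs: positive = 5, negative = 3.
Step 3: Under H0: P(positive) = 0.5, so the number of positives S ~ Bin(8, 0.5).
Step 4: Two-sided exact p-value = sum of Bin(8,0.5) probabilities at or below the observed probability = 0.726562.
Step 5: alpha = 0.05. fail to reject H0.

n_eff = 8, pos = 5, neg = 3, p = 0.726562, fail to reject H0.


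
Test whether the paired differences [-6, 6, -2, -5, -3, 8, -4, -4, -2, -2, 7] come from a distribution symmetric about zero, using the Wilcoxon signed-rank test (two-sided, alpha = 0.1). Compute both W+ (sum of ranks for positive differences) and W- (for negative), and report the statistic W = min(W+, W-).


Step 1: Drop any zero differences (none here) and take |d_i|.
|d| = [6, 6, 2, 5, 3, 8, 4, 4, 2, 2, 7]
Step 2: Midrank |d_i| (ties get averaged ranks).
ranks: |6|->8.5, |6|->8.5, |2|->2, |5|->7, |3|->4, |8|->11, |4|->5.5, |4|->5.5, |2|->2, |2|->2, |7|->10
Step 3: Attach original signs; sum ranks with positive sign and with negative sign.
W+ = 8.5 + 11 + 10 = 29.5
W- = 8.5 + 2 + 7 + 4 + 5.5 + 5.5 + 2 + 2 = 36.5
(Check: W+ + W- = 66 should equal n(n+1)/2 = 66.)
Step 4: Test statistic W = min(W+, W-) = 29.5.
Step 5: Ties in |d|, so use the tie-corrected normal approximation.
        E[W] = n(n+1)/4 = 11*12/4 = 33.
        Tie groups: |d|=2 (t=3), |d|=4 (t=2), |d|=6 (t=2); sum(t^3 - t) = 36.
        Var[W] = n(n+1)(2n+1)/24 - sum(t^3-t)/48 = 3036/24 - 36/48 = 125.75.
        z = (W - E[W]) / sqrt(Var[W]) = (29.5 - 33) / 11.2138 = -0.3121.
        Two-sided p = 2*Phi(z) = 0.754953.
Step 6: alpha = 0.1. fail to reject H0.

W+ = 29.5, W- = 36.5, W = min = 29.5, p = 0.754953, fail to reject H0.


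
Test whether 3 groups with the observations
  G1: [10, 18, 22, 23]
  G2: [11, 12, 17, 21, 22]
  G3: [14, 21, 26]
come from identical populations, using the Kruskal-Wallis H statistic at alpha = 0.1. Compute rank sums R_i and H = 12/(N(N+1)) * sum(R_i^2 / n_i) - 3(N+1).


Step 1: Combine all N = 12 observations and assign midranks.
sorted (value, group, rank): (10,G1,1), (11,G2,2), (12,G2,3), (14,G3,4), (17,G2,5), (18,G1,6), (21,G2,7.5), (21,G3,7.5), (22,G1,9.5), (22,G2,9.5), (23,G1,11), (26,G3,12)
Step 2: Sum ranks within each group.
R_1 = 27.5 (n_1 = 4)
R_2 = 27 (n_2 = 5)
R_3 = 23.5 (n_3 = 3)
Step 3: H = 12/(N(N+1)) * sum(R_i^2/n_i) - 3(N+1)
     = 12/(12*13) * (27.5^2/4 + 27^2/5 + 23.5^2/3) - 3*13
     = 0.076923 * 518.946 - 39
     = 0.918910.
Step 4: Ties present; correction factor C = 1 - 12/(12^3 - 12) = 0.993007. Corrected H = 0.918910 / 0.993007 = 0.925381.
Step 5: Under H0, H ~ chi^2(2); p-value = 0.629587.
Step 6: alpha = 0.1. fail to reject H0.

H = 0.9254, df = 2, p = 0.629587, fail to reject H0.


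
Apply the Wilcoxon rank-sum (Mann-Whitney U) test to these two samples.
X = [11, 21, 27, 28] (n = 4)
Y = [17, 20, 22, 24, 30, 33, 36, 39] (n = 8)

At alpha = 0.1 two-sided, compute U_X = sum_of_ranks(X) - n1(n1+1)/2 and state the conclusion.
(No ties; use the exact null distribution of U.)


Step 1: Combine and sort all 12 observations; assign midranks.
sorted (value, group): (11,X), (17,Y), (20,Y), (21,X), (22,Y), (24,Y), (27,X), (28,X), (30,Y), (33,Y), (36,Y), (39,Y)
ranks: 11->1, 17->2, 20->3, 21->4, 22->5, 24->6, 27->7, 28->8, 30->9, 33->10, 36->11, 39->12
Step 2: Rank sum for X: R1 = 1 + 4 + 7 + 8 = 20.
Step 3: U_X = R1 - n1(n1+1)/2 = 20 - 4*5/2 = 20 - 10 = 10.
       U_Y = n1*n2 - U_X = 32 - 10 = 22.
Step 4: No ties, so the exact null distribution of U (based on enumerating the C(12,4) = 495 equally likely rank assignments) gives the two-sided p-value.
Step 5: p-value = 0.367677; compare to alpha = 0.1. fail to reject H0.

U_X = 10, p = 0.367677, fail to reject H0 at alpha = 0.1.


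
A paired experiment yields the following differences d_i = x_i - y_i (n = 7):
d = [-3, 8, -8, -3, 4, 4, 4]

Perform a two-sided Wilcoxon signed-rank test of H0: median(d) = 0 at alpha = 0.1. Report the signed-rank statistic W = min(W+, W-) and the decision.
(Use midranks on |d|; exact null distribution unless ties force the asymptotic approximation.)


Step 1: Drop any zero differences (none here) and take |d_i|.
|d| = [3, 8, 8, 3, 4, 4, 4]
Step 2: Midrank |d_i| (ties get averaged ranks).
ranks: |3|->1.5, |8|->6.5, |8|->6.5, |3|->1.5, |4|->4, |4|->4, |4|->4
Step 3: Attach original signs; sum ranks with positive sign and with negative sign.
W+ = 6.5 + 4 + 4 + 4 = 18.5
W- = 1.5 + 6.5 + 1.5 = 9.5
(Check: W+ + W- = 28 should equal n(n+1)/2 = 28.)
Step 4: Test statistic W = min(W+, W-) = 9.5.
Step 5: Ties in |d|, so use the tie-corrected normal approximation.
        E[W] = n(n+1)/4 = 7*8/4 = 14.
        Tie groups: |d|=3 (t=2), |d|=4 (t=3), |d|=8 (t=2); sum(t^3 - t) = 36.
        Var[W] = n(n+1)(2n+1)/24 - sum(t^3-t)/48 = 840/24 - 36/48 = 34.25.
        z = (W - E[W]) / sqrt(Var[W]) = (9.5 - 14) / 5.8523 = -0.7689.
        Two-sided p = 2*Phi(z) = 0.441940.
Step 6: alpha = 0.1. fail to reject H0.

W+ = 18.5, W- = 9.5, W = min = 9.5, p = 0.441940, fail to reject H0.
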